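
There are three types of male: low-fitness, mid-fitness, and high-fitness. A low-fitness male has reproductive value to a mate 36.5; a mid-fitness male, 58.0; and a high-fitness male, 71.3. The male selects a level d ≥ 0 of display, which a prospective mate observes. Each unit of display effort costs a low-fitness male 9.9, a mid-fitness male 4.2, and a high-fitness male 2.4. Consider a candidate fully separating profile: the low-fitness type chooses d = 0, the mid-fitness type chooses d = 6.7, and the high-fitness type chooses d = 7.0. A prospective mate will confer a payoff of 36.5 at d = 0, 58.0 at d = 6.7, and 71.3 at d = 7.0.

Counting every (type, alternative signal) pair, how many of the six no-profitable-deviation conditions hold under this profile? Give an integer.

4

High-fitness (own payoff 71.3 − 2.4×7.0 = 54.5): to d=0 gives 36.5 → no gain ✓; to d=6.7 gives 58.0 − 2.4×6.7 = 41.92 → no gain ✓.
Low-fitness (own payoff 36.5): to d=6.7 gives 58.0 − 9.9×6.7 = -8.33 → no gain ✓; to d=7.0 gives 71.3 − 9.9×7.0 = 2 → no gain ✓.
Mid-fitness (own payoff 58.0 − 4.2×6.7 = 29.86): to d=0 gives 36.5 → profitable ✗; to d=7.0 gives 71.3 − 4.2×7.0 = 41.9 → profitable ✗.
4 of the 6 constraints hold; not an equilibrium.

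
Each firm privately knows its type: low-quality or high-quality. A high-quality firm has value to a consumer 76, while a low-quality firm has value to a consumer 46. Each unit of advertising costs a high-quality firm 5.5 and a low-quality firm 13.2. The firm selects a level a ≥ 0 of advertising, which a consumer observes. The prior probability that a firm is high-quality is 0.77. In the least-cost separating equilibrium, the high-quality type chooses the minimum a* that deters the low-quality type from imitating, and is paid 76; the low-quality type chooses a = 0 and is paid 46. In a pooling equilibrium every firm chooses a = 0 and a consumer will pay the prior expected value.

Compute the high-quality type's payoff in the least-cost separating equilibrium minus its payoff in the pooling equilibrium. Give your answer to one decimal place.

Least-cost separating signal: a* solves 46 = 76 − 13.2·a*, so a* = (76 − 46)/13.2 ≈ 2.2727.
High-quality type's separating payoff: 76 − 5.5 × a* = 76 − 5.5 × (76 − 46)/13.2 = 76 − 165/13.2 = 63.5.
Pooling payoff: 0.77 × 76 + 0.23 × 46 = 69.1.
Difference: 63.5 − 69.1 = -5.6.
The high-quality type would prefer the pooling outcome.

-5.6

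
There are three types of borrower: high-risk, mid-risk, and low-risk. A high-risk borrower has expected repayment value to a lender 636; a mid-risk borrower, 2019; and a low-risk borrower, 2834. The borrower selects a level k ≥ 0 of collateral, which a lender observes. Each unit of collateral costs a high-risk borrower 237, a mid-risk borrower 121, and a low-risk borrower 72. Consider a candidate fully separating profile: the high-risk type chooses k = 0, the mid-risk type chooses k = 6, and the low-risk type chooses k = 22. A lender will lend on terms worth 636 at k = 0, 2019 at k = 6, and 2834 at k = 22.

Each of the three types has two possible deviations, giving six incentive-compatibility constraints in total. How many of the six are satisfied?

5

High-risk (own payoff 636): to k=6 gives 2019 − 237×6 = 597 → no gain ✓; to k=22 gives 2834 − 237×22 = -2380 → no gain ✓.
Low-risk (own payoff 2834 − 72×22 = 1250): to k=0 gives 636 → no gain ✓; to k=6 gives 2019 − 72×6 = 1587 → profitable ✗.
Mid-risk (own payoff 2019 − 121×6 = 1293): to k=0 gives 636 → no gain ✓; to k=22 gives 2834 − 121×22 = 172 → no gain ✓.
5 of the 6 constraints hold; not an equilibrium.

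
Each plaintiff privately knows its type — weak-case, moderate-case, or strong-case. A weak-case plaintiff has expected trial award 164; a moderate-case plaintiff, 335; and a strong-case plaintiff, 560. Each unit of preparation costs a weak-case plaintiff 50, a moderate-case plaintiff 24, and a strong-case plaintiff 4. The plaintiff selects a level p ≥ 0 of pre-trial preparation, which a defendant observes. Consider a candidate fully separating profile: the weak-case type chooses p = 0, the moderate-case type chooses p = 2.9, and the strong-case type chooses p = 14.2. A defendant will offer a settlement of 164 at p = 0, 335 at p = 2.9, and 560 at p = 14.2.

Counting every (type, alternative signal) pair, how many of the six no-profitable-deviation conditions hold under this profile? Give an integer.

Moderate-case (own payoff 335 − 24×2.9 = 265.4): to p=0 gives 164 → no gain ✓; to p=14.2 gives 560 − 24×14.2 = 219.2 → no gain ✓.
Strong-case (own payoff 560 − 4×14.2 = 503.2): to p=0 gives 164 → no gain ✓; to p=2.9 gives 335 − 4×2.9 = 323.4 → no gain ✓.
Weak-case (own payoff 164): to p=2.9 gives 335 − 50×2.9 = 190 → profitable ✗; to p=14.2 gives 560 − 50×14.2 = -150 → no gain ✓.
5 of the 6 constraints hold; not an equilibrium.

5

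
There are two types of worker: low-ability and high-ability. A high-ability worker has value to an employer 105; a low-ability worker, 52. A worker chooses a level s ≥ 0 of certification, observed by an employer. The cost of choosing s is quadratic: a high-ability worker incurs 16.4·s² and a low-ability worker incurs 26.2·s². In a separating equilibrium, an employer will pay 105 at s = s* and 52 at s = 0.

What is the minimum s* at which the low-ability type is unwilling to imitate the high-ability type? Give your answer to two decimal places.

1.42

The low-ability type at s = 0 receives 52; imitating at s* yields 105 − 26.2·s*².
Indifference: 52 = 105 − 26.2·s*², so s*² = (105 − 52) / 26.2 ≈ 2.0229.
s* = √2.0229 ≈ 1.42.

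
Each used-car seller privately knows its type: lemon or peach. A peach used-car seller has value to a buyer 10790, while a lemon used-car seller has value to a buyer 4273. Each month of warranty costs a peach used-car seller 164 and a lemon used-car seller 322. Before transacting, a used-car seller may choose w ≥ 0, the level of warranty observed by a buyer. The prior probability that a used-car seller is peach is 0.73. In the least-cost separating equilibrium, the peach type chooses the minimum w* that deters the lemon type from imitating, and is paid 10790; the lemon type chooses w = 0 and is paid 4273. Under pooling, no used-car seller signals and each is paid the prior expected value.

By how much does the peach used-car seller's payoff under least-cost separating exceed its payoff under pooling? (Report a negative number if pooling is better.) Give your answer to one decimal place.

-1559.6

Least-cost separating signal: w* solves 4273 = 10790 − 322·w*, so w* = (10790 − 4273)/322 ≈ 20.2391.
Peach type's separating payoff: 10790 − 164 × w* = 10790 − 164 × (10790 − 4273)/322 = 10790 − 1068788/322 ≈ 7470.783.
Pooling payoff: 0.73 × 10790 + 0.27 × 4273 = 9030.41.
Difference: 7470.783 − 9030.41 = -1559.627, i.e. -1559.6 to one decimal place.
The peach type would prefer the pooling outcome.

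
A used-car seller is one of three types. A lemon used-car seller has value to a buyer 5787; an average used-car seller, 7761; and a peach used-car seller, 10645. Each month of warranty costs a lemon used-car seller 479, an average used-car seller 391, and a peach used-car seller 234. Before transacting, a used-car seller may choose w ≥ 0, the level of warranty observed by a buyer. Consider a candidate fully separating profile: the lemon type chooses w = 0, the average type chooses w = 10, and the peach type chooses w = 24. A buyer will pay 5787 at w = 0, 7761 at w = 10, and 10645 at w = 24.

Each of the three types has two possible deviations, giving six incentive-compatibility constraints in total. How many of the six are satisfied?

Average (own payoff 7761 − 391×10 = 3851): to w=0 gives 5787 → profitable ✗; to w=24 gives 10645 − 391×24 = 1261 → no gain ✓.
Lemon (own payoff 5787): to w=10 gives 7761 − 479×10 = 2971 → no gain ✓; to w=24 gives 10645 − 479×24 = -851 → no gain ✓.
Peach (own payoff 10645 − 234×24 = 5029): to w=0 gives 5787 → profitable ✗; to w=10 gives 7761 − 234×10 = 5421 → profitable ✗.
3 of the 6 constraints hold; not an equilibrium.

3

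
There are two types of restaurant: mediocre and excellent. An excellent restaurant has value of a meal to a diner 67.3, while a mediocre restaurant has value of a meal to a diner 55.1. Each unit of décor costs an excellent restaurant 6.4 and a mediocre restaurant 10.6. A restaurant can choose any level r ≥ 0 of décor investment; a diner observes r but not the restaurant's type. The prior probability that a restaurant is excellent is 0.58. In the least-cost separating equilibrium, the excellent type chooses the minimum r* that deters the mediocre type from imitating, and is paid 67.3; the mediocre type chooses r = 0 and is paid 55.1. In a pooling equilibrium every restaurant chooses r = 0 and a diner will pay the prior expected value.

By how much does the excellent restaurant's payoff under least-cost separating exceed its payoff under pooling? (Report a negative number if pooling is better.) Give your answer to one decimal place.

Least-cost separating signal: r* solves 55.1 = 67.3 − 10.6·r*, so r* = (67.3 − 55.1)/10.6 ≈ 1.1509.
Excellent type's separating payoff: 67.3 − 6.4 × r* = 67.3 − 6.4 × (67.3 − 55.1)/10.6 = 67.3 − 78.08/10.6 ≈ 59.934.
Pooling payoff: 0.58 × 67.3 + 0.42 × 55.1 = 62.176.
Difference: 59.934 − 62.176 = -2.242, i.e. -2.2 to one decimal place.
The excellent type would prefer the pooling outcome.

-2.2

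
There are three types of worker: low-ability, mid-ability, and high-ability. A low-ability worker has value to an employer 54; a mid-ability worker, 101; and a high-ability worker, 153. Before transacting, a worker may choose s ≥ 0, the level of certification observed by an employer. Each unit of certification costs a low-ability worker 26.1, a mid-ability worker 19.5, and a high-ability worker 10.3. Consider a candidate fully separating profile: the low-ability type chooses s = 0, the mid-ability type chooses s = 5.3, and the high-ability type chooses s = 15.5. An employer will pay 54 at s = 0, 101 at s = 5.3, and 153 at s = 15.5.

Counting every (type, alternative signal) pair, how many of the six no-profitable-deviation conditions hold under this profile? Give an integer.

3

High-ability (own payoff 153 − 10.3×15.5 = -6.65): to s=0 gives 54 → profitable ✗; to s=5.3 gives 101 − 10.3×5.3 = 46.41 → profitable ✗.
Low-ability (own payoff 54): to s=5.3 gives 101 − 26.1×5.3 = -37.33 → no gain ✓; to s=15.5 gives 153 − 26.1×15.5 = -251.55 → no gain ✓.
Mid-ability (own payoff 101 − 19.5×5.3 = -2.35): to s=0 gives 54 → profitable ✗; to s=15.5 gives 153 − 19.5×15.5 = -149.25 → no gain ✓.
3 of the 6 constraints hold; not an equilibrium.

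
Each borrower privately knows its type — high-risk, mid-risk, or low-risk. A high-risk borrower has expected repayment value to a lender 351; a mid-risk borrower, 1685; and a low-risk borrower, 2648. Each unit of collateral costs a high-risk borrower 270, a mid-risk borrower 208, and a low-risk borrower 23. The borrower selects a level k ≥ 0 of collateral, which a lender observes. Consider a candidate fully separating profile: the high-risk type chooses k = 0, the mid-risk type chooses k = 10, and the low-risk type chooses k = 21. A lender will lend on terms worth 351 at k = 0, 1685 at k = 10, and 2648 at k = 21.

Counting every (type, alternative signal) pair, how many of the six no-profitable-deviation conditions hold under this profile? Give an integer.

5

High-risk (own payoff 351): to k=10 gives 1685 − 270×10 = -1015 → no gain ✓; to k=21 gives 2648 − 270×21 = -3022 → no gain ✓.
Mid-risk (own payoff 1685 − 208×10 = -395): to k=0 gives 351 → profitable ✗; to k=21 gives 2648 − 208×21 = -1720 → no gain ✓.
Low-risk (own payoff 2648 − 23×21 = 2165): to k=0 gives 351 → no gain ✓; to k=10 gives 1685 − 23×10 = 1455 → no gain ✓.
5 of the 6 constraints hold; not an equilibrium.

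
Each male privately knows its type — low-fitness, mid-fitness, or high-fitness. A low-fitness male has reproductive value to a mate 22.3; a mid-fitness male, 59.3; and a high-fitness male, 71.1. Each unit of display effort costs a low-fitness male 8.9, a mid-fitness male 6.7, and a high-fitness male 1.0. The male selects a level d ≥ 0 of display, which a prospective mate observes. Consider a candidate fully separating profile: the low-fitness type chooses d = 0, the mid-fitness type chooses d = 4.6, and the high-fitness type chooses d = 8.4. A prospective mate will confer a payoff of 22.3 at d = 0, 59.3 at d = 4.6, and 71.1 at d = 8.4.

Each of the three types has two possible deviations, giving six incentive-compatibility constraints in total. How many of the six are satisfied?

6

Low-fitness (own payoff 22.3): to d=4.6 gives 59.3 − 8.9×4.6 = 18.36 → no gain ✓; to d=8.4 gives 71.1 − 8.9×8.4 = -3.66 → no gain ✓.
High-fitness (own payoff 71.1 − 1.0×8.4 = 62.7): to d=0 gives 22.3 → no gain ✓; to d=4.6 gives 59.3 − 1.0×4.6 = 54.7 → no gain ✓.
Mid-fitness (own payoff 59.3 − 6.7×4.6 = 28.48): to d=0 gives 22.3 → no gain ✓; to d=8.4 gives 71.1 − 6.7×8.4 = 14.82 → no gain ✓.
6 of the 6 constraints hold; this profile is a separating equilibrium.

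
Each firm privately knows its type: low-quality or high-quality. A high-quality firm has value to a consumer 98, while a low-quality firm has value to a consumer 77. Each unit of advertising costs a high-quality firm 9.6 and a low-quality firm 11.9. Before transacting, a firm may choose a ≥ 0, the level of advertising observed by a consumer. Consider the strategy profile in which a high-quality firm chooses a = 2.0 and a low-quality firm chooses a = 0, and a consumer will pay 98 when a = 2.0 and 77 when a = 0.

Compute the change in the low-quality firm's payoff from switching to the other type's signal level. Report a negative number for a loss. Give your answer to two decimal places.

Playing a = 0 the low-quality firm receives 77.
Deviating to a = 2.0 brings payment 98 at cost 11.9 × 2.0 = 23.8, netting 74.2.
Gain from deviating: 74.2 − 77 = -2.80.
The gain is negative, so the low-quality type's incentive-compatibility constraint is satisfied.

-2.80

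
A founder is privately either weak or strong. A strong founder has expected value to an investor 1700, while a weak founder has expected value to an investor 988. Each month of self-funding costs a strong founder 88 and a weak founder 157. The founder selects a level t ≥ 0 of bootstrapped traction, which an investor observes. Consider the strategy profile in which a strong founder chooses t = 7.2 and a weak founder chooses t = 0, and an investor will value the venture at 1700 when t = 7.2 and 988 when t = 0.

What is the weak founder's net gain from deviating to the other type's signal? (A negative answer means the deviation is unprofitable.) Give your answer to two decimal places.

-418.40

Playing t = 0 the weak founder receives 988.
Deviating to t = 7.2 brings payment 1700 at cost 157 × 7.2 = 1130.4, netting 569.6.
Gain from deviating: 569.6 − 988 = -418.40.
The gain is negative, so the weak type's incentive-compatibility constraint is satisfied.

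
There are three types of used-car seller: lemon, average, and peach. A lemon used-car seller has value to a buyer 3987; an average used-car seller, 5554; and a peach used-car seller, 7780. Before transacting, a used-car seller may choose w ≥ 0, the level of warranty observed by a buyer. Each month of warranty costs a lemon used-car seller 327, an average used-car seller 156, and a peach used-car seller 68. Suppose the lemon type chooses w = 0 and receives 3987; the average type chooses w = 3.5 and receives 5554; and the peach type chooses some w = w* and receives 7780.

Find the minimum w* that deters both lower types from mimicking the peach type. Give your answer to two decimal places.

17.77

Lemon type (on-path payoff 3987) won't mimic when 3987 ≥ 7780 − 327·w*, i.e. w* ≥ 11.60.
Average type (on-path payoff 5554 − 156×3.5 = 5008) won't mimic when 5008 ≥ 7780 − 156·w*, i.e. w* ≥ 17.77.
Both must hold, so w* = max(11.60, 17.77) = 17.77. The average type's constraint binds.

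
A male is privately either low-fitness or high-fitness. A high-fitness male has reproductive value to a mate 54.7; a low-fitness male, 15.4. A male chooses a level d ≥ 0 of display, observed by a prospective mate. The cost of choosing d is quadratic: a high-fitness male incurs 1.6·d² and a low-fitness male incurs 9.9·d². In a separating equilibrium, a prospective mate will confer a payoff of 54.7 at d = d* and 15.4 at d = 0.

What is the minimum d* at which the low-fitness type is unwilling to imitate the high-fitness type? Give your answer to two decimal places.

The low-fitness type at d = 0 receives 15.4; imitating at d* yields 54.7 − 9.9·d*².
Indifference: 15.4 = 54.7 − 9.9·d*², so d*² = (54.7 − 15.4) / 9.9 ≈ 3.9697.
d* = √3.9697 ≈ 1.99.

1.99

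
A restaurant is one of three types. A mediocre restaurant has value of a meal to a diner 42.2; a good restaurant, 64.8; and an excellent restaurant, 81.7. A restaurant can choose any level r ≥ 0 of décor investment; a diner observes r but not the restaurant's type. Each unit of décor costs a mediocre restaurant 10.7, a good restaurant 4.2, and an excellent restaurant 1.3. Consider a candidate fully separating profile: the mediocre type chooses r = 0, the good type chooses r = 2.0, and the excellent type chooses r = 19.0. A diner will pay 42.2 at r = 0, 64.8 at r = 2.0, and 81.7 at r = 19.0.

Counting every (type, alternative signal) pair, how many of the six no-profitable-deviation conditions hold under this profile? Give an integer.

Mediocre (own payoff 42.2): to r=2.0 gives 64.8 − 10.7×2.0 = 43.4 → profitable ✗; to r=19.0 gives 81.7 − 10.7×19.0 = -121.6 → no gain ✓.
Good (own payoff 64.8 − 4.2×2.0 = 56.4): to r=0 gives 42.2 → no gain ✓; to r=19.0 gives 81.7 − 4.2×19.0 = 1.9 → no gain ✓.
Excellent (own payoff 81.7 − 1.3×19.0 = 57): to r=0 gives 42.2 → no gain ✓; to r=2.0 gives 64.8 − 1.3×2.0 = 62.2 → profitable ✗.
4 of the 6 constraints hold; not an equilibrium.

4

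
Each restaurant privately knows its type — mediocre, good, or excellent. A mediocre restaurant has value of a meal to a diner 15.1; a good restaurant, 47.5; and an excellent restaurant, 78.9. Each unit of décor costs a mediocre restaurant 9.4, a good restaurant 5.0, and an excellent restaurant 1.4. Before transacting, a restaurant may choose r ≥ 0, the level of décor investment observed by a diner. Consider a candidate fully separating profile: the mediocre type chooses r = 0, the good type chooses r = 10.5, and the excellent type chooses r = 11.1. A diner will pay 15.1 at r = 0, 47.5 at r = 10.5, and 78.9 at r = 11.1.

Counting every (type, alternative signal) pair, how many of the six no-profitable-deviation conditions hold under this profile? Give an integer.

4

Good (own payoff 47.5 − 5.0×10.5 = -5): to r=0 gives 15.1 → profitable ✗; to r=11.1 gives 78.9 − 5.0×11.1 = 23.4 → profitable ✗.
Mediocre (own payoff 15.1): to r=10.5 gives 47.5 − 9.4×10.5 = -51.2 → no gain ✓; to r=11.1 gives 78.9 − 9.4×11.1 = -25.44 → no gain ✓.
Excellent (own payoff 78.9 − 1.4×11.1 = 63.36): to r=0 gives 15.1 → no gain ✓; to r=10.5 gives 47.5 − 1.4×10.5 = 32.8 → no gain ✓.
4 of the 6 constraints hold; not an equilibrium.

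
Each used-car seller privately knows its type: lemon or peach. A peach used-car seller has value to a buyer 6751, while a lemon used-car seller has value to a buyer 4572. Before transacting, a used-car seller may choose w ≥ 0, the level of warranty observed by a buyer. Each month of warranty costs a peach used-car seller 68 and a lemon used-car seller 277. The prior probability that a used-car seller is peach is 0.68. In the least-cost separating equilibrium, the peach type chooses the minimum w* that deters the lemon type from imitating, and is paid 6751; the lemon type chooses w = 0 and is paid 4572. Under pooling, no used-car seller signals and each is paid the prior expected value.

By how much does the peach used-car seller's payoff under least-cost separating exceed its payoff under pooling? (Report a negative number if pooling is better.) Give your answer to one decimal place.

Least-cost separating signal: w* solves 4572 = 6751 − 277·w*, so w* = (6751 − 4572)/277 ≈ 7.8664.
Peach type's separating payoff: 6751 − 68 × w* = 6751 − 68 × (6751 − 4572)/277 = 6751 − 148172/277 ≈ 6216.083.
Pooling payoff: 0.68 × 6751 + 0.32 × 4572 = 6053.72.
Difference: 6216.083 − 6053.72 = 162.363, i.e. 162.4 to one decimal place.
The peach type prefers to separate.

162.4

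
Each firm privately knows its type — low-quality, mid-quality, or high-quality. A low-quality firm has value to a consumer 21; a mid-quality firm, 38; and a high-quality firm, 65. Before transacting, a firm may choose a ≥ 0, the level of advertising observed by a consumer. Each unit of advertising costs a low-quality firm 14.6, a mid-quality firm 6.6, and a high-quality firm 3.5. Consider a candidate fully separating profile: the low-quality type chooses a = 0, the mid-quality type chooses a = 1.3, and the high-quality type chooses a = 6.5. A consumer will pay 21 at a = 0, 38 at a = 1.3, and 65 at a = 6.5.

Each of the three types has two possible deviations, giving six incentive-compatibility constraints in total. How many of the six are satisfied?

Low-quality (own payoff 21): to a=1.3 gives 38 − 14.6×1.3 = 19.02 → no gain ✓; to a=6.5 gives 65 − 14.6×6.5 = -29.9 → no gain ✓.
Mid-quality (own payoff 38 − 6.6×1.3 = 29.42): to a=0 gives 21 → no gain ✓; to a=6.5 gives 65 − 6.6×6.5 = 22.1 → no gain ✓.
High-quality (own payoff 65 − 3.5×6.5 = 42.25): to a=0 gives 21 → no gain ✓; to a=1.3 gives 38 − 3.5×1.3 = 33.45 → no gain ✓.
6 of the 6 constraints hold; this profile is a separating equilibrium.

6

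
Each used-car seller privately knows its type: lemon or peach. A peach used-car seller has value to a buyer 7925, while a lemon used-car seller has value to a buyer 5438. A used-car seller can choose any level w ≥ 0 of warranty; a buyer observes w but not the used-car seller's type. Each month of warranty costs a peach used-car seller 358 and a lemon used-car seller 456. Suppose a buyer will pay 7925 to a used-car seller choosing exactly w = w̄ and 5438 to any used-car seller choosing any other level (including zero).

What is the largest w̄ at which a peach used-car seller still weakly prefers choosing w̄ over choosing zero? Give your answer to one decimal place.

6.9

Choosing w̄ yields the peach type 7925 − 358·w̄; choosing zero yields 5438.
The peach type is indifferent at 7925 − 358·w̄ = 5438, i.e. w̄ = (7925 − 5438) / 358 ≈ 6.9.
For any w̄ above 6.9 the peach type would rather pool at zero, so separation collapses.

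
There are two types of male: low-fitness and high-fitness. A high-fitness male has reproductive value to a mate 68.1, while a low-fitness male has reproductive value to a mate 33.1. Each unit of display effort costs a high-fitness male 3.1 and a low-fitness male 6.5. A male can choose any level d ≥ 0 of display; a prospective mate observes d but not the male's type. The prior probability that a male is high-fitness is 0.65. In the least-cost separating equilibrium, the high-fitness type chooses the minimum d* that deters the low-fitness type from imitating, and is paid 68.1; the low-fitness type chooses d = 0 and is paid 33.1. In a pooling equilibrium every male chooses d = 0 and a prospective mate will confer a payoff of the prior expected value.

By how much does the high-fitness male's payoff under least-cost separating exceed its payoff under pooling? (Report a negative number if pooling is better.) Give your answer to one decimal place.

-4.4

Least-cost separating signal: d* solves 33.1 = 68.1 − 6.5·d*, so d* = (68.1 − 33.1)/6.5 ≈ 5.3846.
High-fitness type's separating payoff: 68.1 − 3.1 × d* = 68.1 − 3.1 × (68.1 − 33.1)/6.5 = 68.1 − 108.5/6.5 ≈ 51.408.
Pooling payoff: 0.65 × 68.1 + 0.35 × 33.1 = 55.85.
Difference: 51.408 − 55.85 = -4.442, i.e. -4.4 to one decimal place.
The high-fitness type would prefer the pooling outcome.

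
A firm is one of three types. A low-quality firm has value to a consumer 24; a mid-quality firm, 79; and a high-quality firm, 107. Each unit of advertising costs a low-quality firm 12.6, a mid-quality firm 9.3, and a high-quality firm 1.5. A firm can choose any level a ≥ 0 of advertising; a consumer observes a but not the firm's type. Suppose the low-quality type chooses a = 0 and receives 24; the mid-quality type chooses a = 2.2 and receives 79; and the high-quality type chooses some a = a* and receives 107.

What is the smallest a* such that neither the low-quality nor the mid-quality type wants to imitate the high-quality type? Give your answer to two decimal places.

6.59

Mid-quality type (on-path payoff 79 − 9.3×2.2 = 58.54) won't mimic when 58.54 ≥ 107 − 9.3·a*, i.e. a* ≥ 5.21.
Low-quality type (on-path payoff 24) won't mimic when 24 ≥ 107 − 12.6·a*, i.e. a* ≥ 6.59.
Both must hold, so a* = max(6.59, 5.21) = 6.59. The low-quality type's constraint binds.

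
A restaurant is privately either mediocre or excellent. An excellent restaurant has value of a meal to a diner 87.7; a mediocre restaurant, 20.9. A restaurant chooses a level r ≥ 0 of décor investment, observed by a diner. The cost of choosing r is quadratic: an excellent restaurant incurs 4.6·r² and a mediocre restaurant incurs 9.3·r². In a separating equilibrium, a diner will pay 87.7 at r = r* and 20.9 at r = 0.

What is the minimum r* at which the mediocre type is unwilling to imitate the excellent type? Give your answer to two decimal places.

2.68

The mediocre type at r = 0 receives 20.9; imitating at r* yields 87.7 − 9.3·r*².
Indifference: 20.9 = 87.7 − 9.3·r*², so r*² = (87.7 − 20.9) / 9.3 ≈ 7.1828.
r* = √7.1828 ≈ 2.68.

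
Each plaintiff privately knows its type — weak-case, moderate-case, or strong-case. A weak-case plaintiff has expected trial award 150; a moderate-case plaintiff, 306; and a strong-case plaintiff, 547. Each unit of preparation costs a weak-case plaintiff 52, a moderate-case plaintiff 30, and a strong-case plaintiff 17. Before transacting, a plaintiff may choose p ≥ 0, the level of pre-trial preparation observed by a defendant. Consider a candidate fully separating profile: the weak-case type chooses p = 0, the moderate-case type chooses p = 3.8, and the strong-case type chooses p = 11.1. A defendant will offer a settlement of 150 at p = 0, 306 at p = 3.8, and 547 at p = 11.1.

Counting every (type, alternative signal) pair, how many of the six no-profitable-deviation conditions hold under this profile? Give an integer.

Moderate-case (own payoff 306 − 30×3.8 = 192): to p=0 gives 150 → no gain ✓; to p=11.1 gives 547 − 30×11.1 = 214 → profitable ✗.
Weak-case (own payoff 150): to p=3.8 gives 306 − 52×3.8 = 108.4 → no gain ✓; to p=11.1 gives 547 − 52×11.1 = -30.2 → no gain ✓.
Strong-case (own payoff 547 − 17×11.1 = 358.3): to p=0 gives 150 → no gain ✓; to p=3.8 gives 306 − 17×3.8 = 241.4 → no gain ✓.
5 of the 6 constraints hold; not an equilibrium.

5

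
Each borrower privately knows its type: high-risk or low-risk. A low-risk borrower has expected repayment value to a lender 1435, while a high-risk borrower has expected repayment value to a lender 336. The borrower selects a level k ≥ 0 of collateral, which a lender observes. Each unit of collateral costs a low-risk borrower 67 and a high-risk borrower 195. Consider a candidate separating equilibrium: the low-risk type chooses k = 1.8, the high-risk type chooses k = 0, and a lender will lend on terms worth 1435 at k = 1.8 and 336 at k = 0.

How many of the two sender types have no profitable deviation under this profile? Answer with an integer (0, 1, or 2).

High-risk type: stay at 0 → 336; mimic → 1435 − 195 × 1.8 = 1084. IC fails (336 < 1084).
Low-risk type: signal → 1435 − 67 × 1.8 = 1314.4; deviate to 0 → 336. IC holds (1314.4 ≥ 336).
1 of 2 constraints hold, so this profile is not an equilibrium.

1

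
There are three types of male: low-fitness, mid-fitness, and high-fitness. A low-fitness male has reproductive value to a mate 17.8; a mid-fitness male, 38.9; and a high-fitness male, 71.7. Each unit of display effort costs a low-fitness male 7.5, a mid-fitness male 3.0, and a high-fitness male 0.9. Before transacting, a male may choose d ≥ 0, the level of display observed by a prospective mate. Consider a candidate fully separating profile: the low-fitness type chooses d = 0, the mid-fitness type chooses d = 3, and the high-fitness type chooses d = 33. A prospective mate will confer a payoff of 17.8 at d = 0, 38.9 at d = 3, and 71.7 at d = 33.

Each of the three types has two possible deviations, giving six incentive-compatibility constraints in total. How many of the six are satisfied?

High-fitness (own payoff 71.7 − 0.9×33 = 42): to d=0 gives 17.8 → no gain ✓; to d=3 gives 38.9 − 0.9×3 = 36.2 → no gain ✓.
Mid-fitness (own payoff 38.9 − 3.0×3 = 29.9): to d=0 gives 17.8 → no gain ✓; to d=33 gives 71.7 − 3.0×33 = -27.3 → no gain ✓.
Low-fitness (own payoff 17.8): to d=3 gives 38.9 − 7.5×3 = 16.4 → no gain ✓; to d=33 gives 71.7 − 7.5×33 = -175.8 → no gain ✓.
6 of the 6 constraints hold; this profile is a separating equilibrium.

6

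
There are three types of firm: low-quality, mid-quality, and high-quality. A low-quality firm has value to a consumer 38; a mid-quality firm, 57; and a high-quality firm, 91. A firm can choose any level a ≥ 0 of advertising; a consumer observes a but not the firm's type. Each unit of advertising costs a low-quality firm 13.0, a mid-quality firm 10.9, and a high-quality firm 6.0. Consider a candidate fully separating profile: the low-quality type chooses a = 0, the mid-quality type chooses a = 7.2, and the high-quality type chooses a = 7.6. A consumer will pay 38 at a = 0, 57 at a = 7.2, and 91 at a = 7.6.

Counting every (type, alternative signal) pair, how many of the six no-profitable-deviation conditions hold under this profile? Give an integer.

4

Mid-quality (own payoff 57 − 10.9×7.2 = -21.48): to a=0 gives 38 → profitable ✗; to a=7.6 gives 91 − 10.9×7.6 = 8.16 → profitable ✗.
High-quality (own payoff 91 − 6.0×7.6 = 45.4): to a=0 gives 38 → no gain ✓; to a=7.2 gives 57 − 6.0×7.2 = 13.8 → no gain ✓.
Low-quality (own payoff 38): to a=7.2 gives 57 − 13.0×7.2 = -36.6 → no gain ✓; to a=7.6 gives 91 − 13.0×7.6 = -7.8 → no gain ✓.
4 of the 6 constraints hold; not an equilibrium.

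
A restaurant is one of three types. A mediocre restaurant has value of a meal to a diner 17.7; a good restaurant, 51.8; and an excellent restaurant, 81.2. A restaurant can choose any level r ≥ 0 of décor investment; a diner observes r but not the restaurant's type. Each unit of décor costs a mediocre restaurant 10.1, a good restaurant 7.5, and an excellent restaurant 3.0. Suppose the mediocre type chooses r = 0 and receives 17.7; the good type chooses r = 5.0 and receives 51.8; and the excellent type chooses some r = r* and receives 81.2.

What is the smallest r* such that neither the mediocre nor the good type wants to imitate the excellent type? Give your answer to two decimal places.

Good type (on-path payoff 51.8 − 7.5×5.0 = 14.3) won't mimic when 14.3 ≥ 81.2 − 7.5·r*, i.e. r* ≥ 8.92.
Mediocre type (on-path payoff 17.7) won't mimic when 17.7 ≥ 81.2 − 10.1·r*, i.e. r* ≥ 6.29.
Both must hold, so r* = max(6.29, 8.92) = 8.92. The good type's constraint binds.

8.92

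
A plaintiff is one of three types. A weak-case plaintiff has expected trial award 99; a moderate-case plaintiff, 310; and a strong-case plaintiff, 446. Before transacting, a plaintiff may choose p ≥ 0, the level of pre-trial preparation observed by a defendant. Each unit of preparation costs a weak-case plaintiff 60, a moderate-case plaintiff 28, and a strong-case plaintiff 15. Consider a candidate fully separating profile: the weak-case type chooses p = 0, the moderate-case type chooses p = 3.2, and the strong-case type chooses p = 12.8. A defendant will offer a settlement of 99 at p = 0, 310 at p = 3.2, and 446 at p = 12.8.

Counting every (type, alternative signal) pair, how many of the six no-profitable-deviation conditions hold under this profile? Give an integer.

4

Moderate-case (own payoff 310 − 28×3.2 = 220.4): to p=0 gives 99 → no gain ✓; to p=12.8 gives 446 − 28×12.8 = 87.6 → no gain ✓.
Strong-case (own payoff 446 − 15×12.8 = 254): to p=0 gives 99 → no gain ✓; to p=3.2 gives 310 − 15×3.2 = 262 → profitable ✗.
Weak-case (own payoff 99): to p=3.2 gives 310 − 60×3.2 = 118 → profitable ✗; to p=12.8 gives 446 − 60×12.8 = -322 → no gain ✓.
4 of the 6 constraints hold; not an equilibrium.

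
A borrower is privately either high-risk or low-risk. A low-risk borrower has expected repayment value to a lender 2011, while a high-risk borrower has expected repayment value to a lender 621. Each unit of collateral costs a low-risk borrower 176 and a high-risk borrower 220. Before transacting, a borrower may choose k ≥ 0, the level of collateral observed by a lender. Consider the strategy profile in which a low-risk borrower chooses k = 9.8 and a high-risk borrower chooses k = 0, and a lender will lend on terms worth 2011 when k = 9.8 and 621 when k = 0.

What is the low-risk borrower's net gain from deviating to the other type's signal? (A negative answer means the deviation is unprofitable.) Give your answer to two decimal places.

334.80

Playing k = 9.8 the low-risk borrower receives 2011 − 176 × 9.8 = 286.2.
Deviating to k = 0 yields 621 instead.
Gain from deviating: 621 − 286.2 = 334.80.
The gain is positive, so the low-risk type's incentive-compatibility constraint is violated — this profile is not a separating equilibrium.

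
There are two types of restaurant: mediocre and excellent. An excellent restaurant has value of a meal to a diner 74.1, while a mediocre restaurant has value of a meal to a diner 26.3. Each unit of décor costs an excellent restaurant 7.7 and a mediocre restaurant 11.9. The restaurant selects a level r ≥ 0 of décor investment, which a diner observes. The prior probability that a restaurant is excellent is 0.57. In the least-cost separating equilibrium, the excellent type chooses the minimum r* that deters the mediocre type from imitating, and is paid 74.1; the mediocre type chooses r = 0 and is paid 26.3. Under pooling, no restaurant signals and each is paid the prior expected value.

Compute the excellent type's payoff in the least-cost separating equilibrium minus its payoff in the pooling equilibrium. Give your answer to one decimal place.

Least-cost separating signal: r* solves 26.3 = 74.1 − 11.9·r*, so r* = (74.1 − 26.3)/11.9 ≈ 4.0168.
Excellent type's separating payoff: 74.1 − 7.7 × r* = 74.1 − 7.7 × (74.1 − 26.3)/11.9 = 74.1 − 368.06/11.9 ≈ 43.171.
Pooling payoff: 0.57 × 74.1 + 0.43 × 26.3 = 53.546.
Difference: 43.171 − 53.546 = -10.375, i.e. -10.4 to one decimal place.
The excellent type would prefer the pooling outcome.

-10.4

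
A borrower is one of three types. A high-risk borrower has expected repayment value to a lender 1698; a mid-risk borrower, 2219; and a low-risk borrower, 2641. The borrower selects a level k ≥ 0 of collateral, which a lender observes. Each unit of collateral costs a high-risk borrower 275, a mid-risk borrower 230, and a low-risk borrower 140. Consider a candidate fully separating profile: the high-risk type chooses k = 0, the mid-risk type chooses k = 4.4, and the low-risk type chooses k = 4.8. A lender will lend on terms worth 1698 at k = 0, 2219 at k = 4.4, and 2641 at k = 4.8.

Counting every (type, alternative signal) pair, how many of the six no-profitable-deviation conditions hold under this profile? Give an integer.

4

High-risk (own payoff 1698): to k=4.4 gives 2219 − 275×4.4 = 1009 → no gain ✓; to k=4.8 gives 2641 − 275×4.8 = 1321 → no gain ✓.
Low-risk (own payoff 2641 − 140×4.8 = 1969): to k=0 gives 1698 → no gain ✓; to k=4.4 gives 2219 − 140×4.4 = 1603 → no gain ✓.
Mid-risk (own payoff 2219 − 230×4.4 = 1207): to k=0 gives 1698 → profitable ✗; to k=4.8 gives 2641 − 230×4.8 = 1537 → profitable ✗.
4 of the 6 constraints hold; not an equilibrium.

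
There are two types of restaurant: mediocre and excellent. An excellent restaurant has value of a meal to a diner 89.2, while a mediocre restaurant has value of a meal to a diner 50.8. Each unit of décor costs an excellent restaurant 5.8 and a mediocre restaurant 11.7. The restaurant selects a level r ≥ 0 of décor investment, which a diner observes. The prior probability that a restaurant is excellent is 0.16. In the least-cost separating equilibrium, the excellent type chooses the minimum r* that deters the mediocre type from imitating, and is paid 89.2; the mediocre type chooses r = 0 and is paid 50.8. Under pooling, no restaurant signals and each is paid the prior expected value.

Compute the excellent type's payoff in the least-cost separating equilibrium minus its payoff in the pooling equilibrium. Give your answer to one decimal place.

13.2

Least-cost separating signal: r* solves 50.8 = 89.2 − 11.7·r*, so r* = (89.2 − 50.8)/11.7 ≈ 3.2821.
Excellent type's separating payoff: 89.2 − 5.8 × r* = 89.2 − 5.8 × (89.2 − 50.8)/11.7 = 89.2 − 222.72/11.7 ≈ 70.164.
Pooling payoff: 0.16 × 89.2 + 0.84 × 50.8 = 56.944.
Difference: 70.164 − 56.944 = 13.22, i.e. 13.2 to one decimal place.
The excellent type prefers to separate.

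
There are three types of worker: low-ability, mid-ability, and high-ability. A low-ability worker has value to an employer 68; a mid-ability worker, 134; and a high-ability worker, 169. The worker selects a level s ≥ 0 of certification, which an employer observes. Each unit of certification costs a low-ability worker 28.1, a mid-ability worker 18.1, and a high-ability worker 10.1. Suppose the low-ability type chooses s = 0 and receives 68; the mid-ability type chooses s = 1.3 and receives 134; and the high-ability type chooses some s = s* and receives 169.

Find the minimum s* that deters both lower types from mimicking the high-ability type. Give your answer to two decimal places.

Low-ability type (on-path payoff 68) won't mimic when 68 ≥ 169 − 28.1·s*, i.e. s* ≥ 3.59.
Mid-ability type (on-path payoff 134 − 18.1×1.3 = 110.47) won't mimic when 110.47 ≥ 169 − 18.1·s*, i.e. s* ≥ 3.23.
Both must hold, so s* = max(3.59, 3.23) = 3.59. The low-ability type's constraint binds.

3.59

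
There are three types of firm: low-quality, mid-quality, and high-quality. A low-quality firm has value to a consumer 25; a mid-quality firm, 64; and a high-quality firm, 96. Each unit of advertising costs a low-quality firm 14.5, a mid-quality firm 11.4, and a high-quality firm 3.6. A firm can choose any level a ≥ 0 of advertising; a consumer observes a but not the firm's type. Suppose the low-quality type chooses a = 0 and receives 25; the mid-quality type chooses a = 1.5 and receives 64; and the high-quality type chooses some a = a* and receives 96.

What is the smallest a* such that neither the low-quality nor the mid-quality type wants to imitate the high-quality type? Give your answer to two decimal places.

4.90

Mid-quality type (on-path payoff 64 − 11.4×1.5 = 46.9) won't mimic when 46.9 ≥ 96 − 11.4·a*, i.e. a* ≥ 4.31.
Low-quality type (on-path payoff 25) won't mimic when 25 ≥ 96 − 14.5·a*, i.e. a* ≥ 4.90.
Both must hold, so a* = max(4.90, 4.31) = 4.90. The low-quality type's constraint binds.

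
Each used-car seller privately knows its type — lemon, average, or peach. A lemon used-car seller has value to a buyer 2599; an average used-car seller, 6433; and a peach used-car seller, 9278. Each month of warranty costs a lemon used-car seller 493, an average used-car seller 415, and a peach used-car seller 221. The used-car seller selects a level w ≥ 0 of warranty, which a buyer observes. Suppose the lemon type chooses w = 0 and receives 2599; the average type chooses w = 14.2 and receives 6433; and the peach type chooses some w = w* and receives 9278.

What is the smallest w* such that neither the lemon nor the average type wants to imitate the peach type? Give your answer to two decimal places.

21.06

Lemon type (on-path payoff 2599) won't mimic when 2599 ≥ 9278 − 493·w*, i.e. w* ≥ 13.55.
Average type (on-path payoff 6433 − 415×14.2 = 540) won't mimic when 540 ≥ 9278 − 415·w*, i.e. w* ≥ 21.06.
Both must hold, so w* = max(13.55, 21.06) = 21.06. The average type's constraint binds.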